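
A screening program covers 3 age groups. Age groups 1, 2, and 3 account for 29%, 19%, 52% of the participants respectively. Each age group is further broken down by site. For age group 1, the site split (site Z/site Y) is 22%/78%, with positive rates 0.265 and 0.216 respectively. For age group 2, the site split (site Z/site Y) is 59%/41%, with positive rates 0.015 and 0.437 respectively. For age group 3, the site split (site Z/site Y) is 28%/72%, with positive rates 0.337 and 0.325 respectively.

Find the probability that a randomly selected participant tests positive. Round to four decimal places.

0.2722

P(T|1) = 0.22·0.265 + 0.78·0.216 = 0.0583 + 0.16848 = 0.22678
P(T|2) = 0.59·0.015 + 0.41·0.437 = 0.00885 + 0.17917 = 0.18802
P(T|3) = 0.28·0.337 + 0.72·0.325 = 0.09436 + 0.234 = 0.32836
Then overall,
P(T) = 0.29·0.22678 + 0.19·0.18802 + 0.52·0.32836
      = 0.0657662 + 0.0357238 + 0.1707472 = 0.2722372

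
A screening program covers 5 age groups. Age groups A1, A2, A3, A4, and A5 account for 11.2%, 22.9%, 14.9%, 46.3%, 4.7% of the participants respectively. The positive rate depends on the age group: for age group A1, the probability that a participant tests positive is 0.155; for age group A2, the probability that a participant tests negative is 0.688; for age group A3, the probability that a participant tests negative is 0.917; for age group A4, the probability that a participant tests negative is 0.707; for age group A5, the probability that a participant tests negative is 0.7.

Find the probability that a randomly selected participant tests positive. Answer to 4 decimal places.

P(T|A2) = 1 − 0.688 = 0.312.
P(T|A3) = 1 − 0.917 = 0.083.
P(T|A4) = 1 − 0.707 = 0.293.
P(T|A5) = 1 − 0.7 = 0.3.
Using total probability over the partition,
P(T) = P(T|A1)·P(A1) + P(T|A2)·P(A2) + P(T|A3)·P(A3) + P(T|A4)·P(A4) + P(T|A5)·P(A5)
      = 0.155·0.112 + 0.312·0.229 + 0.083·0.149 + 0.293·0.463 + 0.3·0.047
      = 0.01736 + 0.071448 + 0.012367 + 0.135659 + 0.0141 = 0.250934

P(T) ≈ 0.2509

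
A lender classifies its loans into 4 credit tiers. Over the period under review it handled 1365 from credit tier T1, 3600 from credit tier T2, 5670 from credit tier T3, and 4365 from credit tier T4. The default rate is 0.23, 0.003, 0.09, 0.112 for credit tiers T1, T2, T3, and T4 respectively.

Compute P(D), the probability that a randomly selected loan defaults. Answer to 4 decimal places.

Total: 1365 + 3600 + 5670 + 4365 = 15000.
P(T1) = 1365/15000 = 0.091. P(T2) = 3600/15000 = 0.24. P(T3) = 5670/15000 = 0.378. P(T4) = 4365/15000 = 0.291.
P(D) = P(D|T1)·P(T1) + P(D|T2)·P(T2) + P(D|T3)·P(T3) + P(D|T4)·P(T4)
      = 0.23·0.091 + 0.003·0.24 + 0.09·0.378 + 0.112·0.291
      = 0.02093 + 0.00072 + 0.03402 + 0.032592 = 0.088262

P(D) ≈ 0.0883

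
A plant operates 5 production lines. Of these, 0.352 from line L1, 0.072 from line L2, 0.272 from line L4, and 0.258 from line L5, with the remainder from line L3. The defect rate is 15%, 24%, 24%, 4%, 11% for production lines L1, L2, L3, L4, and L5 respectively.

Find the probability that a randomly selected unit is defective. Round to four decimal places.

P(L3) = 1 − (0.352 + 0.072 + 0.272 + 0.258) = 0.046.
P(D) = P(D|L1)·P(L1) + P(D|L2)·P(L2) + P(D|L3)·P(L3) + P(D|L4)·P(L4) + P(D|L5)·P(L5)
      = 0.15·0.352 + 0.24·0.072 + 0.24·0.046 + 0.04·0.272 + 0.11·0.258
      = 0.0528 + 0.01728 + 0.01104 + 0.01088 + 0.02838 = 0.12038

P(D) ≈ 0.1204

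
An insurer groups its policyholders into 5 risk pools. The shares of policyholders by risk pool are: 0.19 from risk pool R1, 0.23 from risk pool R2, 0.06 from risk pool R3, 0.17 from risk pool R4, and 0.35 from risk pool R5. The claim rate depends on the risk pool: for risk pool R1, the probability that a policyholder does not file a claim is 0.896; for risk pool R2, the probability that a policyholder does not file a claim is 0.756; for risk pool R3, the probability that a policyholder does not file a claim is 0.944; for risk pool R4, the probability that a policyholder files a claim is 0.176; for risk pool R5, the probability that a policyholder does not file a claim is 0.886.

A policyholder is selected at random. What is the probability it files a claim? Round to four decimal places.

P(C|R1) = 1 − 0.896 = 0.104.
P(C|R2) = 1 − 0.756 = 0.244.
P(C|R3) = 1 − 0.944 = 0.056.
P(C|R5) = 1 − 0.886 = 0.114.
P(C) = P(C|R1)·P(R1) + P(C|R2)·P(R2) + P(C|R3)·P(R3) + P(C|R4)·P(R4) + P(C|R5)·P(R5)
      = 0.104·0.19 + 0.244·0.23 + 0.056·0.06 + 0.176·0.17 + 0.114·0.35
      = 0.01976 + 0.05612 + 0.00336 + 0.02992 + 0.0399 = 0.14906

0.1491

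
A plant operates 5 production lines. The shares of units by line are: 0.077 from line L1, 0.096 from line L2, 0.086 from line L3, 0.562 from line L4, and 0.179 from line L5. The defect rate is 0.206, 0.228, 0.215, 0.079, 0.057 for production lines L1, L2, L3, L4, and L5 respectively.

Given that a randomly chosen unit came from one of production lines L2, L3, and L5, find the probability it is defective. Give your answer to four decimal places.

0.1401

Let S = {L2, L3, L5}.
P(S) = 0.096 + 0.086 + 0.179 = 0.361.
P(D ∩ S) = 0.228·0.096 + 0.215·0.086 + 0.057·0.179 = 0.021888 + 0.01849 + 0.010203 = 0.050581.
P(D | S) = 0.050581 / 0.361 = 0.140114…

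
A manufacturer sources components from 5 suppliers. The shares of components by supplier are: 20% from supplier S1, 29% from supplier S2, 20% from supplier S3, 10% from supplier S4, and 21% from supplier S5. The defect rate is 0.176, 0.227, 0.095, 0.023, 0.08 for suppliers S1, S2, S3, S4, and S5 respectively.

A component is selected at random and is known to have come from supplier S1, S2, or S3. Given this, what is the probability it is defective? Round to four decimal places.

Let S = {S1, S2, S3}.
P(S) = 0.2 + 0.29 + 0.2 = 0.69.
P(D ∩ S) = 0.176·0.2 + 0.227·0.29 + 0.095·0.2 = 0.0352 + 0.06583 + 0.019 = 0.12003.
P(D | S) = 0.12003 / 0.69 = 0.173957…

0.1740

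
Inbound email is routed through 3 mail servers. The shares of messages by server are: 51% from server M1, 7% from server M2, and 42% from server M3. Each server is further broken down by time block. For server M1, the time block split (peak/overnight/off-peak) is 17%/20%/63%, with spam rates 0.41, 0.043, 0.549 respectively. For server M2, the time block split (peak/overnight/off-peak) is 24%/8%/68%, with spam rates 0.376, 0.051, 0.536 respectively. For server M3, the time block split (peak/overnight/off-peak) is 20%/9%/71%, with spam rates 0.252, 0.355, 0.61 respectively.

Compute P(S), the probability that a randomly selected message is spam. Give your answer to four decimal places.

0.4649

P(S|M1) = 0.17·0.41 + 0.2·0.043 + 0.63·0.549 = 0.0697 + 0.0086 + 0.34587 = 0.42417
P(S|M2) = 0.24·0.376 + 0.08·0.051 + 0.68·0.536 = 0.09024 + 0.00408 + 0.36448 = 0.4588
P(S|M3) = 0.2·0.252 + 0.09·0.355 + 0.71·0.61 = 0.0504 + 0.03195 + 0.4331 = 0.51545
Then overall,
P(S) = 0.51·0.42417 + 0.07·0.4588 + 0.42·0.51545
      = 0.2163267 + 0.032116 + 0.216489 = 0.4649317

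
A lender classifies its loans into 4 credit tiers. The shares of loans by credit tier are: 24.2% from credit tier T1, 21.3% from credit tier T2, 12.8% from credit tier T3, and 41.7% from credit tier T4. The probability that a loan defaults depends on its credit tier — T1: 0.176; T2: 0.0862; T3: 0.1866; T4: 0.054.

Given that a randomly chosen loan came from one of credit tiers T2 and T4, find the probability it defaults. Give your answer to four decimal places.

Let S = {T2, T4}.
P(S) = 0.213 + 0.417 = 0.63.
P(D ∩ S) = 0.0862·0.213 + 0.054·0.417 = 0.0183606 + 0.022518 = 0.0408786.
P(D | S) = 0.0408786 / 0.63 = 0.064887…

0.0649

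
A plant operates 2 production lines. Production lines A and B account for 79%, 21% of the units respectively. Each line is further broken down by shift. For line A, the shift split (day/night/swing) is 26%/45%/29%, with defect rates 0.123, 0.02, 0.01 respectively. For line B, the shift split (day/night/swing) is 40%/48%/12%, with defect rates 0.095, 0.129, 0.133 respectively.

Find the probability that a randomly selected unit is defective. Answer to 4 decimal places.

P(D|A) = 0.26·0.123 + 0.45·0.02 + 0.29·0.01 = 0.03198 + 0.009 + 0.0029 = 0.04388
P(D|B) = 0.4·0.095 + 0.48·0.129 + 0.12·0.133 = 0.038 + 0.06192 + 0.01596 = 0.11588
Then overall,
P(D) = 0.79·0.04388 + 0.21·0.11588
      = 0.0346652 + 0.0243348 = 0.059

P(D) ≈ 0.0590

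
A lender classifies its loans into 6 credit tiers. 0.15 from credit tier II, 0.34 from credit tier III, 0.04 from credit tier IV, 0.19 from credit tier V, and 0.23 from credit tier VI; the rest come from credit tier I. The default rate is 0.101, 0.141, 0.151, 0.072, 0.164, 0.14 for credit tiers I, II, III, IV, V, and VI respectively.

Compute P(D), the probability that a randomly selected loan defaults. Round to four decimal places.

P(I) = 1 − (0.15 + 0.34 + 0.04 + 0.19 + 0.23) = 0.05.
P(D) = P(D|I)·P(I) + P(D|II)·P(II) + P(D|III)·P(III) + P(D|IV)·P(IV) + P(D|V)·P(V) + P(D|VI)·P(VI)
      = 0.101·0.05 + 0.141·0.15 + 0.151·0.34 + 0.072·0.04 + 0.164·0.19 + 0.14·0.23
      = 0.00505 + 0.02115 + 0.05134 + 0.00288 + 0.03116 + 0.0322 = 0.14378

P(D) ≈ 0.1438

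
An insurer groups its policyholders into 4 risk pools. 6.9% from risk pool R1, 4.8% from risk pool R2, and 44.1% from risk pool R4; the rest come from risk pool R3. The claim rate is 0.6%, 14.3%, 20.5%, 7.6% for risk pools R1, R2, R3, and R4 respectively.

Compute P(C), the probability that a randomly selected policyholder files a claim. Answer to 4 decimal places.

P(R3) = 1 − (0.069 + 0.048 + 0.441) = 0.442.
P(C) = P(C|R1)·P(R1) + P(C|R2)·P(R2) + P(C|R3)·P(R3) + P(C|R4)·P(R4)
      = 0.006·0.069 + 0.143·0.048 + 0.205·0.442 + 0.076·0.441
      = 0.000414 + 0.006864 + 0.09061 + 0.033516 = 0.131404

P(C) ≈ 0.1314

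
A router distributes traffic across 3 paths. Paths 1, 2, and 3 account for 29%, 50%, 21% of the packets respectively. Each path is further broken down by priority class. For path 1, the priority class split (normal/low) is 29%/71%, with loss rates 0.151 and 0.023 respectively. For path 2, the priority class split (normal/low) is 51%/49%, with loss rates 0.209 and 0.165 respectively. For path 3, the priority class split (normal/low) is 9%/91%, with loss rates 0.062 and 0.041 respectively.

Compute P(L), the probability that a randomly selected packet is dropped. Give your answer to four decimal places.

0.1202

P(L|1) = 0.29·0.151 + 0.71·0.023 = 0.04379 + 0.01633 = 0.06012
P(L|2) = 0.51·0.209 + 0.49·0.165 = 0.10659 + 0.08085 = 0.18744
P(L|3) = 0.09·0.062 + 0.91·0.041 = 0.00558 + 0.03731 = 0.04289
By total probability over the outer partition,
P(L) = 0.29·0.06012 + 0.5·0.18744 + 0.21·0.04289
      = 0.0174348 + 0.09372 + 0.0090069 = 0.1201617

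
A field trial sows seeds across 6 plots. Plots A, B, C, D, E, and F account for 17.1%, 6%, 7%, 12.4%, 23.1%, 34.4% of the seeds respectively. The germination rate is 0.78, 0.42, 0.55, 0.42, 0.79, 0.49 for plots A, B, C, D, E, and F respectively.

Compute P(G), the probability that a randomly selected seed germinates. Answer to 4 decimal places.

0.6002

Using total probability over the partition,
P(G) = P(G|A)·P(A) + P(G|B)·P(B) + P(G|C)·P(C) + P(G|D)·P(D) + P(G|E)·P(E) + P(G|F)·P(F)
      = 0.78·0.171 + 0.42·0.06 + 0.55·0.07 + 0.42·0.124 + 0.79·0.231 + 0.49·0.344
      = 0.13338 + 0.0252 + 0.0385 + 0.05208 + 0.18249 + 0.16856 = 0.60021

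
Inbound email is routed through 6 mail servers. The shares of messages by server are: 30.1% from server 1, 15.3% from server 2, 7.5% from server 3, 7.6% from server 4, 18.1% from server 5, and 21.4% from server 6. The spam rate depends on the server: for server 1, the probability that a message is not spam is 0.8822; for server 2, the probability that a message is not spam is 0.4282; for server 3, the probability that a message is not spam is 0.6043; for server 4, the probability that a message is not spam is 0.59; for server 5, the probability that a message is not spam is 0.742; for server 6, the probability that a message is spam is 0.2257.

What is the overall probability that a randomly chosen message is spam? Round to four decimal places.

P(S|1) = 1 − 0.8822 = 0.1178.
P(S|2) = 1 − 0.4282 = 0.5718.
P(S|3) = 1 − 0.6043 = 0.3957.
P(S|4) = 1 − 0.59 = 0.41.
P(S|5) = 1 − 0.742 = 0.258.
P(S) = P(S|1)·P(1) + P(S|2)·P(2) + P(S|3)·P(3) + P(S|4)·P(4) + P(S|5)·P(5) + P(S|6)·P(6)
      = 0.1178·0.301 + 0.5718·0.153 + 0.3957·0.075 + 0.41·0.076 + 0.258·0.181 + 0.2257·0.214
      = 0.0354578 + 0.0874854 + 0.0296775 + 0.03116 + 0.046698 + 0.0482998 = 0.2787785

P(S) ≈ 0.2788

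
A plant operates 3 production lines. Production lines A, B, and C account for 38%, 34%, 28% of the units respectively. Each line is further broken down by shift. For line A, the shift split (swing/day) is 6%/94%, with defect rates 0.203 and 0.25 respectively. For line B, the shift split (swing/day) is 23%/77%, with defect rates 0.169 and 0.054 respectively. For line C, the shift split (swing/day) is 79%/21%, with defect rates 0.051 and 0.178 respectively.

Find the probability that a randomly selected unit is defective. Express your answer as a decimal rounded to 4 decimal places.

P(D) ≈ 0.1430

P(D|A) = 0.06·0.203 + 0.94·0.25 = 0.01218 + 0.235 = 0.24718
P(D|B) = 0.23·0.169 + 0.77·0.054 = 0.03887 + 0.04158 = 0.08045
P(D|C) = 0.79·0.051 + 0.21·0.178 = 0.04029 + 0.03738 = 0.07767
By total probability over the outer partition,
P(D) = 0.38·0.24718 + 0.34·0.08045 + 0.28·0.07767
      = 0.0939284 + 0.027353 + 0.0217476 = 0.143029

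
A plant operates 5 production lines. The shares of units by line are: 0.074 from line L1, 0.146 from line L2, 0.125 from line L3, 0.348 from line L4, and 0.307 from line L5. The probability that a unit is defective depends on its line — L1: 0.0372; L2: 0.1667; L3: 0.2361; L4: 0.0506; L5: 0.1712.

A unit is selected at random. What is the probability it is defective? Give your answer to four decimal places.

P(D) ≈ 0.1268

Using total probability over the partition,
P(D) = P(D|L1)·P(L1) + P(D|L2)·P(L2) + P(D|L3)·P(L3) + P(D|L4)·P(L4) + P(D|L5)·P(L5)
      = 0.0372·0.074 + 0.1667·0.146 + 0.2361·0.125 + 0.0506·0.348 + 0.1712·0.307
      = 0.0027528 + 0.0243382 + 0.0295125 + 0.0176088 + 0.0525584 = 0.1267707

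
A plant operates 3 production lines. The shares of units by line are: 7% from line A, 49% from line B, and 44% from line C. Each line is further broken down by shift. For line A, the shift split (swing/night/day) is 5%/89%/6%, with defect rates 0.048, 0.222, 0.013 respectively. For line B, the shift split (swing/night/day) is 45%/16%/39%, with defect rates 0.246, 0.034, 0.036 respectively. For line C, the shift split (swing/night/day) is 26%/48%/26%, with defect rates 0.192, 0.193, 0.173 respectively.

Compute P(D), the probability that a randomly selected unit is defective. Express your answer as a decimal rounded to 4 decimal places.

P(D|A) = 0.05·0.048 + 0.89·0.222 + 0.06·0.013 = 0.0024 + 0.19758 + 0.00078 = 0.20076
P(D|B) = 0.45·0.246 + 0.16·0.034 + 0.39·0.036 = 0.1107 + 0.00544 + 0.01404 = 0.13018
P(D|C) = 0.26·0.192 + 0.48·0.193 + 0.26·0.173 = 0.04992 + 0.09264 + 0.04498 = 0.18754
By total probability over the outer partition,
P(D) = 0.07·0.20076 + 0.49·0.13018 + 0.44·0.18754
      = 0.0140532 + 0.0637882 + 0.0825176 = 0.160359

P(D) ≈ 0.1604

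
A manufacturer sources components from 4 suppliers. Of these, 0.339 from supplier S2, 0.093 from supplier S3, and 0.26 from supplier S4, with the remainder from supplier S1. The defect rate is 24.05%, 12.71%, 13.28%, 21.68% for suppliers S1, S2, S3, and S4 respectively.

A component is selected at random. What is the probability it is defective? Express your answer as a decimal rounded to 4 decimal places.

0.1859

P(S1) = 1 − (0.339 + 0.093 + 0.26) = 0.308.
P(D) = P(D|S1)·P(S1) + P(D|S2)·P(S2) + P(D|S3)·P(S3) + P(D|S4)·P(S4)
      = 0.2405·0.308 + 0.1271·0.339 + 0.1328·0.093 + 0.2168·0.26
      = 0.074074 + 0.0430869 + 0.0123504 + 0.056368 = 0.1858793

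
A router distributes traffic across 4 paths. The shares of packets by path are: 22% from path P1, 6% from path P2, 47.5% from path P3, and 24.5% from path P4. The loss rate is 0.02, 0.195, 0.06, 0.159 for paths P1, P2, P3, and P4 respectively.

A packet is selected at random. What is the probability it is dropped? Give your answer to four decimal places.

0.0836

By the law of total probability,
P(L) = P(L|P1)·P(P1) + P(L|P2)·P(P2) + P(L|P3)·P(P3) + P(L|P4)·P(P4)
      = 0.02·0.22 + 0.195·0.06 + 0.06·0.475 + 0.159·0.245
      = 0.0044 + 0.0117 + 0.0285 + 0.038955 = 0.083555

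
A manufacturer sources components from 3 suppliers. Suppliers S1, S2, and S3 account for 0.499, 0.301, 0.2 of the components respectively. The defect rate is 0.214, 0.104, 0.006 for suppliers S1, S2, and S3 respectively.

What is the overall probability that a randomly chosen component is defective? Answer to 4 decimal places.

P(D) ≈ 0.1393

By the law of total probability,
P(D) = P(D|S1)·P(S1) + P(D|S2)·P(S2) + P(D|S3)·P(S3)
      = 0.214·0.499 + 0.104·0.301 + 0.006·0.2
      = 0.106786 + 0.031304 + 0.0012 = 0.13929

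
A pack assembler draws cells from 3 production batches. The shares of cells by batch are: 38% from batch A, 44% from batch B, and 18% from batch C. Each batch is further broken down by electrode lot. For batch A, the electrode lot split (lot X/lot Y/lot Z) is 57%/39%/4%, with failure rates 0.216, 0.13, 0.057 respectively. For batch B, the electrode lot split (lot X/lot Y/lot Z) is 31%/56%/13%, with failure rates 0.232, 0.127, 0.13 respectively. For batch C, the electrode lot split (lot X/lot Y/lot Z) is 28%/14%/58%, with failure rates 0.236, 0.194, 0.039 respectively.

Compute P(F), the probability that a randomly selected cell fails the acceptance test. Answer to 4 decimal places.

P(F|A) = 0.57·0.216 + 0.39·0.13 + 0.04·0.057 = 0.12312 + 0.0507 + 0.00228 = 0.1761
P(F|B) = 0.31·0.232 + 0.56·0.127 + 0.13·0.13 = 0.07192 + 0.07112 + 0.0169 = 0.15994
P(F|C) = 0.28·0.236 + 0.14·0.194 + 0.58·0.039 = 0.06608 + 0.02716 + 0.02262 = 0.11586
Then overall,
P(F) = 0.38·0.1761 + 0.44·0.15994 + 0.18·0.11586
      = 0.066918 + 0.0703736 + 0.0208548 = 0.1581464

P(F) ≈ 0.1581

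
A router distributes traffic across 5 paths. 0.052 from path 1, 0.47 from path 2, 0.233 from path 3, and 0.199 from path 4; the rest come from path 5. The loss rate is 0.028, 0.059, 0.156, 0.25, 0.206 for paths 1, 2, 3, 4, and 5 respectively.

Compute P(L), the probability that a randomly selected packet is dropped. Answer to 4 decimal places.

P(5) = 1 − (0.052 + 0.47 + 0.233 + 0.199) = 0.046.
By the law of total probability,
P(L) = P(L|1)·P(1) + P(L|2)·P(2) + P(L|3)·P(3) + P(L|4)·P(4) + P(L|5)·P(5)
      = 0.028·0.052 + 0.059·0.47 + 0.156·0.233 + 0.25·0.199 + 0.206·0.046
      = 0.001456 + 0.02773 + 0.036348 + 0.04975 + 0.009476 = 0.12476

0.1248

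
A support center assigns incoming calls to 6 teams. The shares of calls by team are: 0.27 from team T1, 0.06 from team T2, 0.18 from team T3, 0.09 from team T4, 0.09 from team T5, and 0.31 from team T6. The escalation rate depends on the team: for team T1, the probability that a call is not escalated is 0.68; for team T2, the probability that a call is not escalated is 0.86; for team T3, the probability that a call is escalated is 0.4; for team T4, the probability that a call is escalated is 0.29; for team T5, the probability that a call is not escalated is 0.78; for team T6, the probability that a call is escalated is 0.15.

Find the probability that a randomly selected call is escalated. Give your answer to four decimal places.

P(E|T1) = 1 − 0.68 = 0.32.
P(E|T2) = 1 − 0.86 = 0.14.
P(E|T5) = 1 − 0.78 = 0.22.
P(E) = P(E|T1)·P(T1) + P(E|T2)·P(T2) + P(E|T3)·P(T3) + P(E|T4)·P(T4) + P(E|T5)·P(T5) + P(E|T6)·P(T6)
      = 0.32·0.27 + 0.14·0.06 + 0.4·0.18 + 0.29·0.09 + 0.22·0.09 + 0.15·0.31
      = 0.0864 + 0.0084 + 0.072 + 0.0261 + 0.0198 + 0.0465 = 0.2592

0.2592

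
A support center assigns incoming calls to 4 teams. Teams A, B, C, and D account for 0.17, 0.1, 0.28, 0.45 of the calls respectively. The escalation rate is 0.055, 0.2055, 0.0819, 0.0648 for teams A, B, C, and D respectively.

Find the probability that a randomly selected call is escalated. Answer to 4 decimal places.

0.0820

P(E) = P(E|A)·P(A) + P(E|B)·P(B) + P(E|C)·P(C) + P(E|D)·P(D)
      = 0.055·0.17 + 0.2055·0.1 + 0.0819·0.28 + 0.0648·0.45
      = 0.00935 + 0.02055 + 0.022932 + 0.02916 = 0.081992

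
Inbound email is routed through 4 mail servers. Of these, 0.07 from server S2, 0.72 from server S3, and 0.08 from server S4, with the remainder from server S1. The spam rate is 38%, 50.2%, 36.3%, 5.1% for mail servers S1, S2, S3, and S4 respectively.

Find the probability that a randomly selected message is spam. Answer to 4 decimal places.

P(S1) = 1 − (0.07 + 0.72 + 0.08) = 0.13.
P(S) = P(S|S1)·P(S1) + P(S|S2)·P(S2) + P(S|S3)·P(S3) + P(S|S4)·P(S4)
      = 0.38·0.13 + 0.502·0.07 + 0.363·0.72 + 0.051·0.08
      = 0.0494 + 0.03514 + 0.26136 + 0.00408 = 0.34998

P(S) ≈ 0.3500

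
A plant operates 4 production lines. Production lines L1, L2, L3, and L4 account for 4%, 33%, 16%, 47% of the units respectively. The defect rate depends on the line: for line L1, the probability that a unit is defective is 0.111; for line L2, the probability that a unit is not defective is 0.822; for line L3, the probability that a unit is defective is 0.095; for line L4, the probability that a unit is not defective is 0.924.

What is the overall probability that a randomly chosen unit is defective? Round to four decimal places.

0.1141

P(D|L2) = 1 − 0.822 = 0.178.
P(D|L4) = 1 − 0.924 = 0.076.
P(D) = P(D|L1)·P(L1) + P(D|L2)·P(L2) + P(D|L3)·P(L3) + P(D|L4)·P(L4)
      = 0.111·0.04 + 0.178·0.33 + 0.095·0.16 + 0.076·0.47
      = 0.00444 + 0.05874 + 0.0152 + 0.03572 = 0.1141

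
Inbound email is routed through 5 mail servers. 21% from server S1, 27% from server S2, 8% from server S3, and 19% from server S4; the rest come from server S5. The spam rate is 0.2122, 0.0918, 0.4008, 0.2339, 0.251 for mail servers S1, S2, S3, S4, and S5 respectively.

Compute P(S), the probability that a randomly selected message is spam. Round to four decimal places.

P(S5) = 1 − (0.21 + 0.27 + 0.08 + 0.19) = 0.25.
P(S) = P(S|S1)·P(S1) + P(S|S2)·P(S2) + P(S|S3)·P(S3) + P(S|S4)·P(S4) + P(S|S5)·P(S5)
      = 0.2122·0.21 + 0.0918·0.27 + 0.4008·0.08 + 0.2339·0.19 + 0.251·0.25
      = 0.044562 + 0.024786 + 0.032064 + 0.044441 + 0.06275 = 0.208603

0.2086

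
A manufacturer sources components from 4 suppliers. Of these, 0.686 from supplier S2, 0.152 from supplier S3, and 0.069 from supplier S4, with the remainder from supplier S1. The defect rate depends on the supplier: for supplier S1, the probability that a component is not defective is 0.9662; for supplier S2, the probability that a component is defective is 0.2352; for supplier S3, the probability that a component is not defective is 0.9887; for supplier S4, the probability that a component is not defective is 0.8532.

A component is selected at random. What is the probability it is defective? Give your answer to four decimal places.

0.1763

P(S1) = 1 − (0.686 + 0.152 + 0.069) = 0.093.
P(D|S1) = 1 − 0.9662 = 0.0338.
P(D|S3) = 1 − 0.9887 = 0.0113.
P(D|S4) = 1 − 0.8532 = 0.1468.
Using total probability over the partition,
P(D) = P(D|S1)·P(S1) + P(D|S2)·P(S2) + P(D|S3)·P(S3) + P(D|S4)·P(S4)
      = 0.0338·0.093 + 0.2352·0.686 + 0.0113·0.152 + 0.1468·0.069
      = 0.0031434 + 0.1613472 + 0.0017176 + 0.0101292 = 0.1763374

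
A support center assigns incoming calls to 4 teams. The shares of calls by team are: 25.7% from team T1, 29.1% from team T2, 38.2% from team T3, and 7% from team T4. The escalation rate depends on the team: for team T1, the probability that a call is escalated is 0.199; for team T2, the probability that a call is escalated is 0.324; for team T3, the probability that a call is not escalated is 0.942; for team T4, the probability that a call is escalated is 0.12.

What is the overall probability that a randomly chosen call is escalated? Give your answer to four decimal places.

P(E|T3) = 1 − 0.942 = 0.058.
P(E) = P(E|T1)·P(T1) + P(E|T2)·P(T2) + P(E|T3)·P(T3) + P(E|T4)·P(T4)
      = 0.199·0.257 + 0.324·0.291 + 0.058·0.382 + 0.12·0.07
      = 0.051143 + 0.094284 + 0.022156 + 0.0084 = 0.175983

P(E) ≈ 0.1760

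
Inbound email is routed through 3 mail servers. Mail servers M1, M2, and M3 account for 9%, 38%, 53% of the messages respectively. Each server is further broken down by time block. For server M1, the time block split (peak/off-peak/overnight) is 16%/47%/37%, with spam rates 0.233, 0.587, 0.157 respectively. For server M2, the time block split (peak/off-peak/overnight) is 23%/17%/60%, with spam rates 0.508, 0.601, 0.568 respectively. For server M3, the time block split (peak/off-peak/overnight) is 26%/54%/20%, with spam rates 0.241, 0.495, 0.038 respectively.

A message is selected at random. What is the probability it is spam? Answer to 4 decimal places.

P(S) ≈ 0.4250

P(S|M1) = 0.16·0.233 + 0.47·0.587 + 0.37·0.157 = 0.03728 + 0.27589 + 0.05809 = 0.37126
P(S|M2) = 0.23·0.508 + 0.17·0.601 + 0.6·0.568 = 0.11684 + 0.10217 + 0.3408 = 0.55981
P(S|M3) = 0.26·0.241 + 0.54·0.495 + 0.2·0.038 = 0.06266 + 0.2673 + 0.0076 = 0.33756
Then overall,
P(S) = 0.09·0.37126 + 0.38·0.55981 + 0.53·0.33756
      = 0.0334134 + 0.2127278 + 0.1789068 = 0.425048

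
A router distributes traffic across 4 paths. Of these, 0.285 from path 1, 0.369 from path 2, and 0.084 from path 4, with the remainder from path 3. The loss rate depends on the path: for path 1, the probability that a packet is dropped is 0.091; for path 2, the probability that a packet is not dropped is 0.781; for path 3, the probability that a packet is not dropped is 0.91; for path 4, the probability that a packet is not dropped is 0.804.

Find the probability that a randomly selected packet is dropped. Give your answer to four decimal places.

P(L) ≈ 0.1468

P(3) = 1 − (0.285 + 0.369 + 0.084) = 0.262.
P(L|2) = 1 − 0.781 = 0.219.
P(L|3) = 1 − 0.91 = 0.09.
P(L|4) = 1 − 0.804 = 0.196.
P(L) = P(L|1)·P(1) + P(L|2)·P(2) + P(L|3)·P(3) + P(L|4)·P(4)
      = 0.091·0.285 + 0.219·0.369 + 0.09·0.262 + 0.196·0.084
      = 0.025935 + 0.080811 + 0.02358 + 0.016464 = 0.14679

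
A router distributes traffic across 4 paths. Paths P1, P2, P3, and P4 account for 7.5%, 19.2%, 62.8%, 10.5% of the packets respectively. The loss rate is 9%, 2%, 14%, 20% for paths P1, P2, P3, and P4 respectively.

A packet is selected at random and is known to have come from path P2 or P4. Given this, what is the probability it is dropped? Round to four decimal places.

P(L|S) ≈ 0.0836

Let S = {P2, P4}.
P(S) = 0.192 + 0.105 = 0.297.
P(L ∩ S) = 0.02·0.192 + 0.2·0.105 = 0.00384 + 0.021 = 0.02484.
P(L | S) = 0.02484 / 0.297 = 0.083636…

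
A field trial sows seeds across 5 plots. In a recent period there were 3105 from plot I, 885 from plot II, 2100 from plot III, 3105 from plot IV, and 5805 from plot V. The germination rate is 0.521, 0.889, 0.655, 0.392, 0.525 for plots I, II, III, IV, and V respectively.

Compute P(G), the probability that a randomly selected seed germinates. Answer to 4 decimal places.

Total: 3105 + 885 + 2100 + 3105 + 5805 = 15000.
P(I) = 3105/15000 = 0.207. P(II) = 885/15000 = 0.059. P(III) = 2100/15000 = 0.14. P(IV) = 3105/15000 = 0.207. P(V) = 5805/15000 = 0.387.
By the law of total probability,
P(G) = P(G|I)·P(I) + P(G|II)·P(II) + P(G|III)·P(III) + P(G|IV)·P(IV) + P(G|V)·P(V)
      = 0.521·0.207 + 0.889·0.059 + 0.655·0.14 + 0.392·0.207 + 0.525·0.387
      = 0.107847 + 0.052451 + 0.0917 + 0.081144 + 0.203175 = 0.536317

0.5363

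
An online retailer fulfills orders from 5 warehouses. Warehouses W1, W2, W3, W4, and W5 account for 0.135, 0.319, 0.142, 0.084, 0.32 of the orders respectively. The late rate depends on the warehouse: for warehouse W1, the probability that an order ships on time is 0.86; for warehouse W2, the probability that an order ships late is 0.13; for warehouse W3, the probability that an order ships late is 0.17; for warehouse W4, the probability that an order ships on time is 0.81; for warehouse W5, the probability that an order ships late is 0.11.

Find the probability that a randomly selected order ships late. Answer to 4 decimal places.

P(L) ≈ 0.1357

P(L|W1) = 1 − 0.86 = 0.14.
P(L|W4) = 1 − 0.81 = 0.19.
P(L) = P(L|W1)·P(W1) + P(L|W2)·P(W2) + P(L|W3)·P(W3) + P(L|W4)·P(W4) + P(L|W5)·P(W5)
      = 0.14·0.135 + 0.13·0.319 + 0.17·0.142 + 0.19·0.084 + 0.11·0.32
      = 0.0189 + 0.04147 + 0.02414 + 0.01596 + 0.0352 = 0.13567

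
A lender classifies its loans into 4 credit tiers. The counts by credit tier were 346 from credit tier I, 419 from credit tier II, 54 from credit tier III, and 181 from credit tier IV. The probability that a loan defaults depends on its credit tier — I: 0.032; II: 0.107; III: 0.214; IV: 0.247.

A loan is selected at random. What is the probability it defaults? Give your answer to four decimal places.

Total: 346 + 419 + 54 + 181 = 1000.
P(I) = 346/1000 = 0.346. P(II) = 419/1000 = 0.419. P(III) = 54/1000 = 0.054. P(IV) = 181/1000 = 0.181.
P(D) = P(D|I)·P(I) + P(D|II)·P(II) + P(D|III)·P(III) + P(D|IV)·P(IV)
      = 0.032·0.346 + 0.107·0.419 + 0.214·0.054 + 0.247·0.181
      = 0.011072 + 0.044833 + 0.011556 + 0.044707 = 0.112168

P(D) ≈ 0.1122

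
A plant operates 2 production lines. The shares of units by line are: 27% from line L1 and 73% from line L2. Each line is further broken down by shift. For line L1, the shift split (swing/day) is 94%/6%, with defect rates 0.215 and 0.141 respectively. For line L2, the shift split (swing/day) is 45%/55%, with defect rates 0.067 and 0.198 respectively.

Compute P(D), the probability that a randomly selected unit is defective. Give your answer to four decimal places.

P(D) ≈ 0.1584

P(D|L1) = 0.94·0.215 + 0.06·0.141 = 0.2021 + 0.00846 = 0.21056
P(D|L2) = 0.45·0.067 + 0.55·0.198 = 0.03015 + 0.1089 = 0.13905
By total probability over the outer partition,
P(D) = 0.27·0.21056 + 0.73·0.13905
      = 0.0568512 + 0.1015065 = 0.1583577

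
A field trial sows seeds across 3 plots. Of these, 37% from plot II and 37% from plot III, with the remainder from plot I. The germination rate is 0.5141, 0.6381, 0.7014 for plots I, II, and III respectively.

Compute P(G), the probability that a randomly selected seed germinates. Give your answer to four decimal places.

P(G) ≈ 0.6293

P(I) = 1 − (0.37 + 0.37) = 0.26.
Using total probability over the partition,
P(G) = P(G|I)·P(I) + P(G|II)·P(II) + P(G|III)·P(III)
      = 0.5141·0.26 + 0.6381·0.37 + 0.7014·0.37
      = 0.133666 + 0.236097 + 0.259518 = 0.629281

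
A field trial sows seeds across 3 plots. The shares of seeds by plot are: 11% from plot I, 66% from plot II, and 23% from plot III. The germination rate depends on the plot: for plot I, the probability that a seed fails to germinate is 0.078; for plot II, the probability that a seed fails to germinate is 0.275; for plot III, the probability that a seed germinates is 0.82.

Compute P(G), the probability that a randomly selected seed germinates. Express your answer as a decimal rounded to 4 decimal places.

P(G|I) = 1 − 0.078 = 0.922.
P(G|II) = 1 − 0.275 = 0.725.
P(G) = P(G|I)·P(I) + P(G|II)·P(II) + P(G|III)·P(III)
      = 0.922·0.11 + 0.725·0.66 + 0.82·0.23
      = 0.10142 + 0.4785 + 0.1886 = 0.76852

P(G) ≈ 0.7685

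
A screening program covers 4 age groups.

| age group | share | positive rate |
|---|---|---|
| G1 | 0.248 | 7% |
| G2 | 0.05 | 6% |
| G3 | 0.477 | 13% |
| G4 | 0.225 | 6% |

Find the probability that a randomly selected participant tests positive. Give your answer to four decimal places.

0.0959

P(T) = P(T|G1)·P(G1) + P(T|G2)·P(G2) + P(T|G3)·P(G3) + P(T|G4)·P(G4)
      = 0.07·0.248 + 0.06·0.05 + 0.13·0.477 + 0.06·0.225
      = 0.01736 + 0.003 + 0.06201 + 0.0135 = 0.09587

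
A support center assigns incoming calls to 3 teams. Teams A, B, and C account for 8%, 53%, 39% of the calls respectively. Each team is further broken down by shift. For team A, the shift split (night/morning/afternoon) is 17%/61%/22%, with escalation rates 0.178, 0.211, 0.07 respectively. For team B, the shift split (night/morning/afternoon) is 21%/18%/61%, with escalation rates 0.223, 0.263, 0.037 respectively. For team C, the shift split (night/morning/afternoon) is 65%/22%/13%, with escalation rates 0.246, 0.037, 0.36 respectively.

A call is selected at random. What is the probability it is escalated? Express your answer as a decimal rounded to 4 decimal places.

P(E|A) = 0.17·0.178 + 0.61·0.211 + 0.22·0.07 = 0.03026 + 0.12871 + 0.0154 = 0.17437
P(E|B) = 0.21·0.223 + 0.18·0.263 + 0.61·0.037 = 0.04683 + 0.04734 + 0.02257 = 0.11674
P(E|C) = 0.65·0.246 + 0.22·0.037 + 0.13·0.36 = 0.1599 + 0.00814 + 0.0468 = 0.21484
Then overall,
P(E) = 0.08·0.17437 + 0.53·0.11674 + 0.39·0.21484
      = 0.0139496 + 0.0618722 + 0.0837876 = 0.1596094

0.1596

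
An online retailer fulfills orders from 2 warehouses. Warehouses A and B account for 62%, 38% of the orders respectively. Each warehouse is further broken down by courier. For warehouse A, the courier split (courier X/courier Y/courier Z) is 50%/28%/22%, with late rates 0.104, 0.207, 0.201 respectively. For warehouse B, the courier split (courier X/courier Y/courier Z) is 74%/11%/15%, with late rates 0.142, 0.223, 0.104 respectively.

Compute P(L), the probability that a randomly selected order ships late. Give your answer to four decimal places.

P(L) ≈ 0.1508

P(L|A) = 0.5·0.104 + 0.28·0.207 + 0.22·0.201 = 0.052 + 0.05796 + 0.04422 = 0.15418
P(L|B) = 0.74·0.142 + 0.11·0.223 + 0.15·0.104 = 0.10508 + 0.02453 + 0.0156 = 0.14521
Then overall,
P(L) = 0.62·0.15418 + 0.38·0.14521
      = 0.0955916 + 0.0551798 = 0.1507714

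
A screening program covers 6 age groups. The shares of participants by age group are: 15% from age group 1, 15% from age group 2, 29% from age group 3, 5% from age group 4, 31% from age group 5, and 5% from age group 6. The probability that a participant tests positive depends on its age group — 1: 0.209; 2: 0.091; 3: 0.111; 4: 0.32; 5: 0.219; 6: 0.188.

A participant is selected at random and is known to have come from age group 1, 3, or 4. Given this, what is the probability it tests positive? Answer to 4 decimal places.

P(T|S) ≈ 0.1623

Let S = {1, 3, 4}.
P(S) = 0.15 + 0.29 + 0.05 = 0.49.
P(T ∩ S) = 0.209·0.15 + 0.111·0.29 + 0.32·0.05 = 0.03135 + 0.03219 + 0.016 = 0.07954.
P(T | S) = 0.07954 / 0.49 = 0.162327…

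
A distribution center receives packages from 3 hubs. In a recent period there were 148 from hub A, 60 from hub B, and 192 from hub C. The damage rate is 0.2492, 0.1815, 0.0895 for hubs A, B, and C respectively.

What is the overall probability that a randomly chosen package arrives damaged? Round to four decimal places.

Total: 148 + 60 + 192 = 400.
P(A) = 148/400 = 0.37. P(B) = 60/400 = 0.15. P(C) = 192/400 = 0.48.
By the law of total probability,
P(D) = P(D|A)·P(A) + P(D|B)·P(B) + P(D|C)·P(C)
      = 0.2492·0.37 + 0.1815·0.15 + 0.0895·0.48
      = 0.092204 + 0.027225 + 0.04296 = 0.162389

P(D) ≈ 0.1624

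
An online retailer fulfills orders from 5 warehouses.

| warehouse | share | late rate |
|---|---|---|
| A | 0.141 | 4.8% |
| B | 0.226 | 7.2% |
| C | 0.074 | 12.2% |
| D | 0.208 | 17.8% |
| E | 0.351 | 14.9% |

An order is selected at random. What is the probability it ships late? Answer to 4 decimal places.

P(L) = P(L|A)·P(A) + P(L|B)·P(B) + P(L|C)·P(C) + P(L|D)·P(D) + P(L|E)·P(E)
      = 0.048·0.141 + 0.072·0.226 + 0.122·0.074 + 0.178·0.208 + 0.149·0.351
      = 0.006768 + 0.016272 + 0.009028 + 0.037024 + 0.052299 = 0.121391

P(L) ≈ 0.1214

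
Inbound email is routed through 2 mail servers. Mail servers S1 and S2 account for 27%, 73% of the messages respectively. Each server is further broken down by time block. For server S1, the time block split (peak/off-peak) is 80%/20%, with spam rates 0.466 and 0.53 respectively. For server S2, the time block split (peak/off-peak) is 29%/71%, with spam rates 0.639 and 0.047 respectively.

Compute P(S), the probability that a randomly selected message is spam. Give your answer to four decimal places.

0.2889

P(S|S1) = 0.8·0.466 + 0.2·0.53 = 0.3728 + 0.106 = 0.4788
P(S|S2) = 0.29·0.639 + 0.71·0.047 = 0.18531 + 0.03337 = 0.21868
By total probability over the outer partition,
P(S) = 0.27·0.4788 + 0.73·0.21868
      = 0.129276 + 0.1596364 = 0.2889124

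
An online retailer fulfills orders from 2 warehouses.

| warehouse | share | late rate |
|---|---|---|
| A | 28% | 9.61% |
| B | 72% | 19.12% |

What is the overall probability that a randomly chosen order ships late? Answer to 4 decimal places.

P(L) = P(L|A)·P(A) + P(L|B)·P(B)
      = 0.0961·0.28 + 0.1912·0.72
      = 0.026908 + 0.137664 = 0.164572

P(L) ≈ 0.1646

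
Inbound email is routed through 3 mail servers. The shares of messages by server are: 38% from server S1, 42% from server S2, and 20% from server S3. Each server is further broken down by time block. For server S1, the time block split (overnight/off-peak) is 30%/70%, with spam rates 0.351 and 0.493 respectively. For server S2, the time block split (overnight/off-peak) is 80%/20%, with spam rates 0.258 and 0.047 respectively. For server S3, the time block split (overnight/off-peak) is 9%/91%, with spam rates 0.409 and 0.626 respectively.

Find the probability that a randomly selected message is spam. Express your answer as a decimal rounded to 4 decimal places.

P(S|S1) = 0.3·0.351 + 0.7·0.493 = 0.1053 + 0.3451 = 0.4504
P(S|S2) = 0.8·0.258 + 0.2·0.047 = 0.2064 + 0.0094 = 0.2158
P(S|S3) = 0.09·0.409 + 0.91·0.626 = 0.03681 + 0.56966 = 0.60647
By total probability over the outer partition,
P(S) = 0.38·0.4504 + 0.42·0.2158 + 0.2·0.60647
      = 0.171152 + 0.090636 + 0.121294 = 0.383082

0.3831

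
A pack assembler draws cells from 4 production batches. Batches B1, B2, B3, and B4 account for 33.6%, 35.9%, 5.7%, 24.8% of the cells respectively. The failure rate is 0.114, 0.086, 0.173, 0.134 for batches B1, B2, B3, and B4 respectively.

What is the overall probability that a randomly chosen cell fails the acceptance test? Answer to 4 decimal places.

P(F) ≈ 0.1123

Using total probability over the partition,
P(F) = P(F|B1)·P(B1) + P(F|B2)·P(B2) + P(F|B3)·P(B3) + P(F|B4)·P(B4)
      = 0.114·0.336 + 0.086·0.359 + 0.173·0.057 + 0.134·0.248
      = 0.038304 + 0.030874 + 0.009861 + 0.033232 = 0.112271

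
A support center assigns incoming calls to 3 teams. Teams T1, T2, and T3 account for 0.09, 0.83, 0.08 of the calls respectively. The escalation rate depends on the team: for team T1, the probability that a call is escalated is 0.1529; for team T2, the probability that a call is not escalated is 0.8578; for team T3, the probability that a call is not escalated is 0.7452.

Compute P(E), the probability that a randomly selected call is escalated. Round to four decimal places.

P(E) ≈ 0.1522

P(E|T2) = 1 − 0.8578 = 0.1422.
P(E|T3) = 1 − 0.7452 = 0.2548.
P(E) = P(E|T1)·P(T1) + P(E|T2)·P(T2) + P(E|T3)·P(T3)
      = 0.1529·0.09 + 0.1422·0.83 + 0.2548·0.08
      = 0.013761 + 0.118026 + 0.020384 = 0.152171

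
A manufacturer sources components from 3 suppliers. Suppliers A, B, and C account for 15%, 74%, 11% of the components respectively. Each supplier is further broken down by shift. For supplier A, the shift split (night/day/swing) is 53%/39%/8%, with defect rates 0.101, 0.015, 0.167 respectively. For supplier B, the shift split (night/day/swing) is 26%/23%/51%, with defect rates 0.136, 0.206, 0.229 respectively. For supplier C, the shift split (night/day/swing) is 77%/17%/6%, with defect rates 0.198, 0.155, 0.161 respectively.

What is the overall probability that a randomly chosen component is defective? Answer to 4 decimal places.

P(D|A) = 0.53·0.101 + 0.39·0.015 + 0.08·0.167 = 0.05353 + 0.00585 + 0.01336 = 0.07274
P(D|B) = 0.26·0.136 + 0.23·0.206 + 0.51·0.229 = 0.03536 + 0.04738 + 0.11679 = 0.19953
P(D|C) = 0.77·0.198 + 0.17·0.155 + 0.06·0.161 = 0.15246 + 0.02635 + 0.00966 = 0.18847
By total probability over the outer partition,
P(D) = 0.15·0.07274 + 0.74·0.19953 + 0.11·0.18847
      = 0.010911 + 0.1476522 + 0.0207317 = 0.1792949

P(D) ≈ 0.1793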